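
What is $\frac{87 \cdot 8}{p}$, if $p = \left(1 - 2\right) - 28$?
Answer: $-24$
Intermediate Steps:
$p = -29$ ($p = -1 - 28 = -29$)
$\frac{87 \cdot 8}{p} = \frac{87 \cdot 8}{-29} = 696 \left(- \frac{1}{29}\right) = -24$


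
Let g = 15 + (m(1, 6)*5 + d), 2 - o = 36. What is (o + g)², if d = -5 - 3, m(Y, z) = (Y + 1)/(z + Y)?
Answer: 32041/49 ≈ 653.90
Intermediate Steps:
o = -34 (o = 2 - 1*36 = 2 - 36 = -34)
m(Y, z) = (1 + Y)/(Y + z)
d = -8
g = 59/7 (g = 15 + (((1 + 1)/(1 + 6))*5 - 8) = 15 + ((2/7)*5 - 8) = 15 + (10/7 - 8) = 15 - 46/7 = 59/7 ≈ 8.4286)
(o + g)² = (-34 + 59/7)² = (-179/7)² = 32041/49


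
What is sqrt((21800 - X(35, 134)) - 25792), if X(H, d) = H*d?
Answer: I*sqrt(8682) ≈ 93.177*I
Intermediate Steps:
sqrt((21800 - X(35, 134)) - 25792) = sqrt((21800 - 35*134) - 25792) = sqrt((21800 - 1*4690) - 25792) = sqrt((21800 - 4690) - 25792) = sqrt(17110 - 25792) = sqrt(-8682) = I*sqrt(8682)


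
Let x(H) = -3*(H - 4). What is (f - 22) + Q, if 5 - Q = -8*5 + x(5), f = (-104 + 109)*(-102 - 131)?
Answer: -1139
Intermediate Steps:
f = -1165 (f = 5*(-233) = -1165)
x(H) = 12 - 3*H (x(H) = -3*(-4 + H) = 12 - 3*H)
Q = 48 (Q = 5 - (-8*5 + (12 - 3*5)) = 5 - (-40 + (12 - 15)) = 5 - (-40 - 3) = 5 - 1*(-43) = 5 + 43 = 48)
(f - 22) + Q = (-1165 - 22) + 48 = -1187 + 48 = -1139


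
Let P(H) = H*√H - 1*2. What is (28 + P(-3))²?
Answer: 649 - 156*I*√3 ≈ 649.0 - 270.2*I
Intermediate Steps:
P(H) = -2 + H^(3/2) (P(H) = H^(3/2) - 2 = -2 + H^(3/2))
(28 + P(-3))² = (28 + (-2 + (-3)^(3/2)))² = (28 + (-2 - 3*I*√3))² = (26 - 3*I*√3)²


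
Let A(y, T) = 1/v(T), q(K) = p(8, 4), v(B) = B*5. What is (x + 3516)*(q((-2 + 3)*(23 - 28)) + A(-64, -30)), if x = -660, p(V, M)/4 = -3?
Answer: -857276/25 ≈ -34291.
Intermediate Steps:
p(V, M) = -12 (p(V, M) = 4*(-3) = -12)
v(B) = 5*B
q(K) = -12
A(y, T) = 1/(5*T)
(x + 3516)*(q((-2 + 3)*(23 - 28)) + A(-64, -30)) = (-660 + 3516)*(-12 + (⅕)/(-30)) = 2856*(-12 + (⅕)*(-1/30)) = 2856*(-12 - 1/150) = 2856*(-1801/150) = -857276/25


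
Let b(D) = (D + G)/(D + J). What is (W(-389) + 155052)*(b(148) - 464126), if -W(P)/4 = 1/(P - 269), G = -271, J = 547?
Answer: -470138818221778/6533 ≈ -7.1964e+10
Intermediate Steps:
W(P) = -4/(-269 + P) (W(P) = -4/(P - 269) = -4/(-269 + P))
b(D) = (-271 + D)/(547 + D) (b(D) = (D - 271)/(D + 547) = (-271 + D)/(547 + D))
(W(-389) + 155052)*(b(148) - 464126) = (-4/(-269 - 389) + 155052)*((-271 + 148)/(547 + 148) - 464126) = (-4/(-658) + 155052)*(-123/695 - 464126) = (-4*(-1/658) + 155052)*((1/695)*(-123) - 464126) = (2/329 + 155052)*(-123/695 - 464126) = (51012110/329)*(-322567693/695) = -470138818221778/6533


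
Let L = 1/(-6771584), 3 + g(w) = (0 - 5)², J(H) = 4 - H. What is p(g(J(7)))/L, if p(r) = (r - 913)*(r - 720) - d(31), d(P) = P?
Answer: -4211160059008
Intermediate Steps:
g(w) = 22 (g(w) = -3 + (0 - 5)² = -3 + (-5)² = -3 + 25 = 22)
p(r) = -31 + (-913 + r)*(-720 + r) (p(r) = (r - 913)*(r - 720) - 1*31 = (-913 + r)*(-720 + r) - 31 = -31 + (-913 + r)*(-720 + r))
L = -1/6771584 ≈ -1.4768e-7
p(g(J(7)))/L = (657329 + 22² - 1633*22)/(-1/6771584) = (657329 + 484 - 35926)*(-6771584) = 621887*(-6771584) = -4211160059008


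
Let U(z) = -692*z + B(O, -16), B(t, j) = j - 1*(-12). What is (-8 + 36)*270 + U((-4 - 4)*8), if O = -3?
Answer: 51844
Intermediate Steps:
B(t, j) = 12 + j (B(t, j) = j + 12 = 12 + j)
U(z) = -4 - 692*z (U(z) = -692*z + (12 - 16) = -692*z - 4 = -4 - 692*z)
(-8 + 36)*270 + U((-4 - 4)*8) = (-8 + 36)*270 + (-4 - 692*(-4 - 4)*8) = 28*270 + (-4 - (-5536)*8) = 7560 + (-4 - 692*(-64)) = 7560 + (-4 + 44288) = 7560 + 44284 = 51844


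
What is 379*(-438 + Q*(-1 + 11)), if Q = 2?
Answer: -158422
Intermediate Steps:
379*(-438 + Q*(-1 + 11)) = 379*(-438 + 2*(-1 + 11)) = 379*(-438 + 2*10) = 379*(-438 + 20) = 379*(-418) = -158422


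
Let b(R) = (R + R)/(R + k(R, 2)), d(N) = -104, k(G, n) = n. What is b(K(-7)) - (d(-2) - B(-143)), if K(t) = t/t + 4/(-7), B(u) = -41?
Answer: 1077/17 ≈ 63.353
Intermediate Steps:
K(t) = 3/7 (K(t) = 1 + 4*(-1/7) = 1 - 4/7 = 3/7)
b(R) = 2*R/(2 + R) (b(R) = (R + R)/(R + 2) = (2*R)/(2 + R) = 2*R/(2 + R))
b(K(-7)) - (d(-2) - B(-143)) = 2*(3/7)/(2 + 3/7) - (-104 - 1*(-41)) = 2*(3/7)/(17/7) - (-104 + 41) = 2*(3/7)*(7/17) - 1*(-63) = 6/17 + 63 = 1077/17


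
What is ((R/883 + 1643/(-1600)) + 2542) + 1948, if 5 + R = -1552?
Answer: 6339530031/1412800 ≈ 4487.2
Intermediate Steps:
R = -1557 (R = -5 - 1552 = -1557)
((R/883 + 1643/(-1600)) + 2542) + 1948 = ((-1557/883 + 1643/(-1600)) + 2542) + 1948 = ((-1557*1/883 + 1643*(-1/1600)) + 2542) + 1948 = ((-1557/883 - 1643/1600) + 2542) + 1948 = (-3941969/1412800 + 2542) + 1948 = 3587395631/1412800 + 1948 = 6339530031/1412800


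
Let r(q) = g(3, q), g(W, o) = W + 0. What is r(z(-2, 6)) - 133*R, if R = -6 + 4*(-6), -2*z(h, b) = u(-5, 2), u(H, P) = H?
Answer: 3993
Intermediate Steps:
z(h, b) = 5/2 (z(h, b) = -1/2*(-5) = 5/2)
g(W, o) = W
R = -30 (R = -6 - 24 = -30)
r(q) = 3
r(z(-2, 6)) - 133*R = 3 - 133*(-30) = 3 + 3990 = 3993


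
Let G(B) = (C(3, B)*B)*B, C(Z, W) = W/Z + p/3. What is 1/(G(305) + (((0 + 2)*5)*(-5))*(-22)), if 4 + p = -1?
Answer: 1/9303600 ≈ 1.0749e-7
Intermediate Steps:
p = -5 (p = -4 - 1 = -5)
C(Z, W) = -5/3 + W/Z (C(Z, W) = W/Z - 5/3 = -5/3 + W/Z)
G(B) = B**2*(-5/3 + B/3) (G(B) = ((-5/3 + B/3)*B)*B = (B*(-5/3 + B/3))*B = B**2*(-5/3 + B/3))
1/(G(305) + (((0 + 2)*5)*(-5))*(-22)) = 1/((1/3)*305**2*(-5 + 305) + (((0 + 2)*5)*(-5))*(-22)) = 1/((1/3)*93025*300 + ((2*5)*(-5))*(-22)) = 1/(9302500 + (10*(-5))*(-22)) = 1/(9302500 - 50*(-22)) = 1/(9302500 + 1100) = 1/9303600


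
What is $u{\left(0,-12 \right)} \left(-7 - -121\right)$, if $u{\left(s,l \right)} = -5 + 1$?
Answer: $-456$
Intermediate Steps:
$u{\left(s,l \right)} = -4$
$u{\left(0,-12 \right)} \left(-7 - -121\right) = - 4 \left(-7 - -121\right) = - 4 \left(-7 + 121\right) = \left(-4\right) 114 = -456$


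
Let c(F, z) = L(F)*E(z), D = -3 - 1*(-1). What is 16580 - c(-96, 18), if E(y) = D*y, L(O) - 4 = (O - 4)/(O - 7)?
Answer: 1726172/103 ≈ 16759.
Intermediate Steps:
D = -2 (D = -3 + 1 = -2)
L(O) = 4 + (-4 + O)/(-7 + O) (L(O) = 4 + (O - 4)/(O - 7) = 4 + (-4 + O)/(-7 + O))
E(y) = -2*y
c(F, z) = -2*z*(-32 + 5*F)/(-7 + F) (c(F, z) = ((-32 + 5*F)/(-7 + F))*(-2*z) = -2*z*(-32 + 5*F)/(-7 + F))
16580 - c(-96, 18) = 16580 - 2*18*(32 - 5*(-96))/(-7 - 96) = 16580 - 2*18*(32 + 480)/(-103) = 16580 - 2*18*(-1)*512/103 = 16580 - 1*(-18432/103) = 16580 + 18432/103 = 1726172/103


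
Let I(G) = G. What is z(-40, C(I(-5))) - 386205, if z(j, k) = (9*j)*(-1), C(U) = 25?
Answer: -385845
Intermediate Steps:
z(j, k) = -9*j
z(-40, C(I(-5))) - 386205 = -9*(-40) - 386205 = 360 - 386205 = -385845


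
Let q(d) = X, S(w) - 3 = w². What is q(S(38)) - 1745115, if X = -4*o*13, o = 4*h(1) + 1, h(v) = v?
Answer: -1745375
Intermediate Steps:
S(w) = 3 + w²
o = 5 (o = 4*1 + 1 = 4 + 1 = 5)
X = -260 (X = -4*5*13 = -20*13 = -260)
q(d) = -260
q(S(38)) - 1745115 = -260 - 1745115 = -1745375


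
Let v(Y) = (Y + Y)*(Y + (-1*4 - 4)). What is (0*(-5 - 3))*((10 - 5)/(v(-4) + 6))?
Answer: 0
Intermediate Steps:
v(Y) = 2*Y*(-8 + Y) (v(Y) = (2*Y)*(Y + (-4 - 4)) = (2*Y)*(Y - 8) = (2*Y)*(-8 + Y) = 2*Y*(-8 + Y))
(0*(-5 - 3))*((10 - 5)/(v(-4) + 6)) = (0*(-5 - 3))*((10 - 5)/(2*(-4)*(-8 - 4) + 6)) = (0*(-8))*(5/(2*(-4)*(-12) + 6)) = 0*(5/(96 + 6)) = 0*(5/102) = 0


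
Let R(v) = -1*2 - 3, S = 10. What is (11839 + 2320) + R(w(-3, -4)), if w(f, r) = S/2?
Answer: 14154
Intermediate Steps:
w(f, r) = 5 (w(f, r) = 10/2 = 10*(1/2) = 5)
R(v) = -5 (R(v) = -2 - 3 = -5)
(11839 + 2320) + R(w(-3, -4)) = (11839 + 2320) - 5 = 14159 - 5 = 14154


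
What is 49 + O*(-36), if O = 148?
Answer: -5279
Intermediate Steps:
49 + O*(-36) = 49 + 148*(-36) = 49 - 5328 = -5279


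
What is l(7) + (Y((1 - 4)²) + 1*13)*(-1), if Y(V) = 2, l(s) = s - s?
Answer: -15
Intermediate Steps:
l(s) = 0
l(7) + (Y((1 - 4)²) + 1*13)*(-1) = 0 + (2 + 1*13)*(-1) = 0 + (2 + 13)*(-1) = 0 + 15*(-1) = 0 - 15 = -15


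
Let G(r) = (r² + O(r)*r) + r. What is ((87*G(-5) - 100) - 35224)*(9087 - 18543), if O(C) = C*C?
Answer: 420404304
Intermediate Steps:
O(C) = C²
G(r) = r + r² + r³ (G(r) = (r² + r²*r) + r = (r² + r³) + r = r + r² + r³)
((87*G(-5) - 100) - 35224)*(9087 - 18543) = ((87*(-5*(1 - 5 + (-5)²)) - 100) - 35224)*(9087 - 18543) = ((87*(-5*(1 - 5 + 25)) - 100) - 35224)*(-9456) = ((87*(-5*21) - 100) - 35224)*(-9456) = ((87*(-105) - 100) - 35224)*(-9456) = ((-9135 - 100) - 35224)*(-9456) = (-9235 - 35224)*(-9456) = -44459*(-9456) = 420404304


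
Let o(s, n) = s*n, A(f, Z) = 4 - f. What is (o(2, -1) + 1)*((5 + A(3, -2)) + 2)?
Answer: -8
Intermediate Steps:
o(s, n) = n*s
(o(2, -1) + 1)*((5 + A(3, -2)) + 2) = (-1*2 + 1)*((5 + (4 - 1*3)) + 2) = (-2 + 1)*((5 + (4 - 3)) + 2) = -((5 + 1) + 2) = -(6 + 2) = -1*8 = -8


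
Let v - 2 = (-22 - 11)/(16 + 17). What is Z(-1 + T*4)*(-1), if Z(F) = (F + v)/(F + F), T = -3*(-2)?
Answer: -12/23 ≈ -0.52174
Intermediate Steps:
v = 1 (v = 2 + (-22 - 11)/(16 + 17) = 2 - 33/33 = 2 - 33*1/33 = 2 - 1 = 1)
T = 6
Z(F) = (1 + F)/(2*F) (Z(F) = (F + 1)/(F + F) = (1 + F)/((2*F)) = (1 + F)*(1/(2*F)) = (1 + F)/(2*F))
Z(-1 + T*4)*(-1) = ((1 + (-1 + 6*4))/(2*(-1 + 6*4)))*(-1) = ((1 + (-1 + 24))/(2*(-1 + 24)))*(-1) = ((½)*(1 + 23)/23)*(-1) = ((½)*(1/23)*24)*(-1) = (12/23)*(-1) = -12/23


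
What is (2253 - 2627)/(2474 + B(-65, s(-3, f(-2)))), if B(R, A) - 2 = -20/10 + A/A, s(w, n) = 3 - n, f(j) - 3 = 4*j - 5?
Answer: -34/225 ≈ -0.15111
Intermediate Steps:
f(j) = -2 + 4*j (f(j) = 3 + (4*j - 5) = 3 + (-5 + 4*j) = -2 + 4*j)
B(R, A) = 1 (B(R, A) = 2 + (-20/10 + A/A) = 2 + (-20*⅒ + 1) = 2 + (-2 + 1) = 2 - 1 = 1)
(2253 - 2627)/(2474 + B(-65, s(-3, f(-2)))) = (2253 - 2627)/(2474 + 1) = -374/2475 = -374*1/2475 = -34/225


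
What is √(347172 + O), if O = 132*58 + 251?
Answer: √355079 ≈ 595.88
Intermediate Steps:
O = 7907 (O = 7656 + 251 = 7907)
√(347172 + O) = √(347172 + 7907) = √355079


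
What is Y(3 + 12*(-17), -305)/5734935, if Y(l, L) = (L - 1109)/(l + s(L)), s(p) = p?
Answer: 707/1450938555 ≈ 4.8727e-7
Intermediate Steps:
Y(l, L) = (-1109 + L)/(L + l) (Y(l, L) = (L - 1109)/(l + L) = (-1109 + L)/(L + l))
Y(3 + 12*(-17), -305)/5734935 = ((-1109 - 305)/(-305 + (3 + 12*(-17))))/5734935 = (-1414/(-305 + (3 - 204)))*(1/5734935) = (-1414/(-305 - 201))*(1/5734935) = (-1414/(-506))*(1/5734935) = -1/506*(-1414)*(1/5734935) = (707/253)*(1/5734935) = 707/1450938555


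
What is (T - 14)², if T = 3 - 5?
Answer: 256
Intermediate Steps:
T = -2
(T - 14)² = (-2 - 14)² = (-16)² = 256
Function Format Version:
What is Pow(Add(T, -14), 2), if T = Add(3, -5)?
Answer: 256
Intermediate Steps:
T = -2
Pow(Add(T, -14), 2) = Pow(Add(-2, -14), 2) = Pow(-16, 2) = 256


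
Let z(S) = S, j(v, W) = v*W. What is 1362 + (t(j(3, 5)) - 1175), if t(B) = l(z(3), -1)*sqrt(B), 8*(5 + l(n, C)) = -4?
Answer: 187 - 11*sqrt(15)/2 ≈ 165.70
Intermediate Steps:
j(v, W) = W*v
l(n, C) = -11/2 (l(n, C) = -5 + (1/8)*(-4) = -5 - 1/2 = -11/2)
t(B) = -11*sqrt(B)/2
1362 + (t(j(3, 5)) - 1175) = 1362 + (-11*sqrt(15)/2 - 1175) = 1362 + (-1175 - 11*sqrt(15)/2) = 187 - 11*sqrt(15)/2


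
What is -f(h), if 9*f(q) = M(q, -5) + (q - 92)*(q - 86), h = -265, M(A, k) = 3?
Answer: -41770/3 ≈ -13923.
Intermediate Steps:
f(q) = ⅓ + (-92 + q)*(-86 + q)/9 (f(q) = (3 + (q - 92)*(q - 86))/9 = (3 + (-92 + q)*(-86 + q))/9 = ⅓ + (-92 + q)*(-86 + q)/9)
-f(h) = -(7915/9 - 178/9*(-265) + (⅑)*(-265)²) = -(7915/9 + 47170/9 + (⅑)*70225) = -(7915/9 + 47170/9 + 70225/9) = -1*41770/3 = -41770/3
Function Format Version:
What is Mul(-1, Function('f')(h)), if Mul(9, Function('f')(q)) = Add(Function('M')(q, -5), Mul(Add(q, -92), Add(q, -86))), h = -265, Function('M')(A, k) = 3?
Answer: Rational(-41770, 3) ≈ -13923.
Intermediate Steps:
Function('f')(q) = Add(Rational(1, 3), Mul(Rational(1, 9), Add(-92, q), Add(-86, q))) (Function('f')(q) = Mul(Rational(1, 9), Add(3, Mul(Add(q, -92), Add(q, -86)))) = Mul(Rational(1, 9), Add(3, Mul(Add(-92, q), Add(-86, q)))) = Add(Rational(1, 3), Mul(Rational(1, 9), Add(-92, q), Add(-86, q))))
Mul(-1, Function('f')(h)) = Mul(-1, Add(Rational(7915, 9), Mul(Rational(-178, 9), -265), Mul(Rational(1, 9), Pow(-265, 2)))) = Mul(-1, Add(Rational(7915, 9), Rational(47170, 9), Mul(Rational(1, 9), 70225))) = Mul(-1, Add(Rational(7915, 9), Rational(47170, 9), Rational(70225, 9))) = Mul(-1, Rational(41770, 3)) = Rational(-41770, 3)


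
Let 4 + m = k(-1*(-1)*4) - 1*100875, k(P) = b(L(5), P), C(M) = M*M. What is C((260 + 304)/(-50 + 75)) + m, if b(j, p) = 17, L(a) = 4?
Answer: -62720654/625 ≈ -1.0035e+5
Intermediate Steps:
C(M) = M²
k(P) = 17
m = -100862 (m = -4 + (17 - 1*100875) = -4 + (17 - 100875) = -4 - 100858 = -100862)
C((260 + 304)/(-50 + 75)) + m = ((260 + 304)/(-50 + 75))² - 100862 = (564/25)² - 100862 = 318096/625 - 100862 = -62720654/625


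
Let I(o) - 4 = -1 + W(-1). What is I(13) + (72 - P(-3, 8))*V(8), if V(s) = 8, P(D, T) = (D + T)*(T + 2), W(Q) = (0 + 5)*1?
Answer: 184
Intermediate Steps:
W(Q) = 5 (W(Q) = 5*1 = 5)
P(D, T) = (2 + T)*(D + T) (P(D, T) = (D + T)*(2 + T) = (2 + T)*(D + T))
I(o) = 8 (I(o) = 4 + (-1 + 5) = 4 + 4 = 8)
I(13) + (72 - P(-3, 8))*V(8) = 8 + (72 - (8² + 2*(-3) + 2*8 - 3*8))*8 = 8 + (72 - (64 - 6 + 16 - 24))*8 = 8 + (72 - 1*50)*8 = 8 + (72 - 50)*8 = 8 + 22*8 = 8 + 176 = 184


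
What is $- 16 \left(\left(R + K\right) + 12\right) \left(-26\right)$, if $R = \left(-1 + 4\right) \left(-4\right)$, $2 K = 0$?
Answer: $0$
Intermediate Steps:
$K = 0$ ($K = \frac{1}{2} \cdot 0 = 0$)
$R = -12$ ($R = 3 \left(-4\right) = -12$)
$- 16 \left(\left(R + K\right) + 12\right) \left(-26\right) = - 16 \left(\left(-12 + 0\right) + 12\right) \left(-26\right) = - 16 \left(-12 + 12\right) \left(-26\right) = \left(-16\right) 0 \left(-26\right) = 0 \left(-26\right) = 0$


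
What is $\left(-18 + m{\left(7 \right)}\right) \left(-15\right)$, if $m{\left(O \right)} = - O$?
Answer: $375$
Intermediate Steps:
$\left(-18 + m{\left(7 \right)}\right) \left(-15\right) = \left(-18 - 7\right) \left(-15\right) = \left(-25\right) \left(-15\right) = 375$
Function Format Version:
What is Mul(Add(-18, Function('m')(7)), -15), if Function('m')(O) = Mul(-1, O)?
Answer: 375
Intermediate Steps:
Mul(Add(-18, Function('m')(7)), -15) = Mul(Add(-18, Mul(-1, 7)), -15) = Mul(Add(-18, -7), -15) = Mul(-25, -15) = 375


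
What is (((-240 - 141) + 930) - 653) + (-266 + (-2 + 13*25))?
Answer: -47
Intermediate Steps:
(((-240 - 141) + 930) - 653) + (-266 + (-2 + 13*25)) = ((-381 + 930) - 653) + (-266 + (-2 + 325)) = (549 - 653) + (-266 + 323) = -104 + 57 = -47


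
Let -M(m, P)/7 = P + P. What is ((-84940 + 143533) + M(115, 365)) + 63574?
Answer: 117057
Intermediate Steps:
M(m, P) = -14*P (M(m, P) = -7*(P + P) = -14*P)
((-84940 + 143533) + M(115, 365)) + 63574 = ((-84940 + 143533) - 14*365) + 63574 = (58593 - 5110) + 63574 = 53483 + 63574 = 117057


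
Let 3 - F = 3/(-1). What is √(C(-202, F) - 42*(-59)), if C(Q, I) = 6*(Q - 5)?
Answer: 2*√309 ≈ 35.157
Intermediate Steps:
F = 6 (F = 3 - 3/(-1) = 3 - 3*(-1) = 3 - 1*(-3) = 3 + 3 = 6)
C(Q, I) = -30 + 6*Q (C(Q, I) = 6*(-5 + Q) = -30 + 6*Q)
√(C(-202, F) - 42*(-59)) = √((-30 + 6*(-202)) - 42*(-59)) = √((-30 - 1212) + 2478) = √(-1242 + 2478) = √1236 = 2*√309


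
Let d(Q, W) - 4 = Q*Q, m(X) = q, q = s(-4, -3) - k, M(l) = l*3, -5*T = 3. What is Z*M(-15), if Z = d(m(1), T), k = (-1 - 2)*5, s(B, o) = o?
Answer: -6660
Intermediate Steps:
T = -3/5 (T = -1/5*3 = -3/5 ≈ -0.60000)
M(l) = 3*l
k = -15 (k = -3*5 = -15)
q = 12 (q = -3 - 1*(-15) = -3 + 15 = 12)
m(X) = 12
d(Q, W) = 4 + Q**2 (d(Q, W) = 4 + Q*Q = 4 + Q**2)
Z = 148 (Z = 4 + 12**2 = 4 + 144 = 148)
Z*M(-15) = 148*(3*(-15)) = 148*(-45) = -6660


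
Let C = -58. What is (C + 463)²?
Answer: 164025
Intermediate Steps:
(C + 463)² = (-58 + 463)² = 405² = 164025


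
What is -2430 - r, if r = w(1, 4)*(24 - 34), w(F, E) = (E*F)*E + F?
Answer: -2260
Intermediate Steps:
w(F, E) = F + F*E**2 (w(F, E) = F*E**2 + F = F + F*E**2)
r = -170 (r = (1*(1 + 4**2))*(24 - 34) = (1*(1 + 16))*(-10) = (1*17)*(-10) = 17*(-10) = -170)
-2430 - r = -2430 - 1*(-170) = -2430 + 170 = -2260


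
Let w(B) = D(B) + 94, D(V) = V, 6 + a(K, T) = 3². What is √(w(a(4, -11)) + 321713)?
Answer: √321810 ≈ 567.28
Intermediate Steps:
a(K, T) = 3 (a(K, T) = -6 + 3² = -6 + 9 = 3)
w(B) = 94 + B (w(B) = B + 94 = 94 + B)
√(w(a(4, -11)) + 321713) = √((94 + 3) + 321713) = √(97 + 321713) = √321810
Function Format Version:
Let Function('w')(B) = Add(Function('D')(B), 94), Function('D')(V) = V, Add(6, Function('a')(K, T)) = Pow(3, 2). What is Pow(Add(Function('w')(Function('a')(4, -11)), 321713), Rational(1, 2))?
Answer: Pow(321810, Rational(1, 2)) ≈ 567.28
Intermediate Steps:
Function('a')(K, T) = 3 (Function('a')(K, T) = Add(-6, Pow(3, 2)) = Add(-6, 9) = 3)
Function('w')(B) = Add(94, B) (Function('w')(B) = Add(B, 94) = Add(94, B))
Pow(Add(Function('w')(Function('a')(4, -11)), 321713), Rational(1, 2)) = Pow(Add(Add(94, 3), 321713), Rational(1, 2)) = Pow(Add(97, 321713), Rational(1, 2)) = Pow(321810, Rational(1, 2))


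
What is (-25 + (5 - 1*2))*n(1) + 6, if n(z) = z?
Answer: -16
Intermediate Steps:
(-25 + (5 - 1*2))*n(1) + 6 = (-25 + (5 - 1*2))*1 + 6 = (-25 + (5 - 2))*1 + 6 = (-25 + 3)*1 + 6 = -22*1 + 6 = -22 + 6 = -16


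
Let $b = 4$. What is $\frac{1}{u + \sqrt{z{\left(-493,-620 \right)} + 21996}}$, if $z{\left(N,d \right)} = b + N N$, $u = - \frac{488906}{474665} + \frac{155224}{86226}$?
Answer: $- \frac{322546904951724526290}{110998243310702921020032821} + \frac{418784797284451301025 \sqrt{265049}}{110998243310702921020032821} \approx 0.0019395$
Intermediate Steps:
$u = \frac{15761495602}{20464232145}$ ($u = \left(-488906\right) \frac{1}{474665} + 155224 \cdot \frac{1}{86226} = - \frac{488906}{474665} + \frac{77612}{43113} = \frac{15761495602}{20464232145} \approx 0.7702$)
$z{\left(N,d \right)} = 4 + N^{2}$ ($z{\left(N,d \right)} = 4 + N N = 4 + N^{2}$)
$\frac{1}{u + \sqrt{z{\left(-493,-620 \right)} + 21996}} = \frac{1}{\frac{15761495602}{20464232145} + \sqrt{\left(4 + \left(-493\right)^{2}\right) + 21996}} = \frac{1}{\frac{15761495602}{20464232145} + \sqrt{\left(4 + 243049\right) + 21996}} = \frac{1}{\frac{15761495602}{20464232145} + \sqrt{243053 + 21996}} = \frac{1}{\frac{15761495602}{20464232145} + \sqrt{265049}}$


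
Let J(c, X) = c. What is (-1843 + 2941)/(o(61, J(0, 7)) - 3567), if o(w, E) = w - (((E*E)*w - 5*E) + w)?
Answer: -366/1189 ≈ -0.30782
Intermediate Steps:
o(w, E) = 5*E - w*E² (o(w, E) = w - ((E²*w - 5*E) + w) = w - ((w*E² - 5*E) + w) = w - ((-5*E + w*E²) + w) = w - (w - 5*E + w*E²) = w + (-w + 5*E - w*E²) = 5*E - w*E²)
(-1843 + 2941)/(o(61, J(0, 7)) - 3567) = (-1843 + 2941)/(0*(5 - 1*0*61) - 3567) = 1098/(0*(5 + 0) - 3567) = 1098/(0*5 - 3567) = 1098/(0 - 3567) = 1098/(-3567) = 1098*(-1/3567) = -366/1189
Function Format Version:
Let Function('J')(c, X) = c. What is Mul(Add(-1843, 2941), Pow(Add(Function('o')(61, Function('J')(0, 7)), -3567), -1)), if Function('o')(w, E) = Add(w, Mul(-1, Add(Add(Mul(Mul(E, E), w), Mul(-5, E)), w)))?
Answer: Rational(-366, 1189) ≈ -0.30782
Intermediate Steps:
Function('o')(w, E) = Add(Mul(5, E), Mul(-1, w, Pow(E, 2))) (Function('o')(w, E) = Add(w, Mul(-1, Add(Add(Mul(Pow(E, 2), w), Mul(-5, E)), w))) = Add(w, Mul(-1, Add(Add(Mul(w, Pow(E, 2)), Mul(-5, E)), w))) = Add(w, Mul(-1, Add(Add(Mul(-5, E), Mul(w, Pow(E, 2))), w))) = Add(w, Mul(-1, Add(w, Mul(-5, E), Mul(w, Pow(E, 2))))) = Add(w, Add(Mul(-1, w), Mul(5, E), Mul(-1, w, Pow(E, 2)))) = Add(Mul(5, E), Mul(-1, w, Pow(E, 2))))
Mul(Add(-1843, 2941), Pow(Add(Function('o')(61, Function('J')(0, 7)), -3567), -1)) = Mul(Add(-1843, 2941), Pow(Add(Mul(0, Add(5, Mul(-1, 0, 61))), -3567), -1)) = Mul(1098, Pow(Add(Mul(0, Add(5, 0)), -3567), -1)) = Mul(1098, Pow(Add(Mul(0, 5), -3567), -1)) = Mul(1098, Pow(Add(0, -3567), -1)) = Mul(1098, Pow(-3567, -1)) = Mul(1098, Rational(-1, 3567)) = Rational(-366, 1189)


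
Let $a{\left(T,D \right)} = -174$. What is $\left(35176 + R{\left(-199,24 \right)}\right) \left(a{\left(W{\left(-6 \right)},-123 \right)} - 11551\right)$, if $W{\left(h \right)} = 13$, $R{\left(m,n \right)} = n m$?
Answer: $-356440000$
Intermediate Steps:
$R{\left(m,n \right)} = m n$
$\left(35176 + R{\left(-199,24 \right)}\right) \left(a{\left(W{\left(-6 \right)},-123 \right)} - 11551\right) = \left(35176 - 4776\right) \left(-174 - 11551\right) = \left(35176 - 4776\right) \left(-11725\right) = 30400 \left(-11725\right) = -356440000$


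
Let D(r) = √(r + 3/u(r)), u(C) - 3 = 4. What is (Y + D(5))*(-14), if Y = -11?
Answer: 154 - 2*√266 ≈ 121.38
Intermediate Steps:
u(C) = 7 (u(C) = 3 + 4 = 7)
D(r) = √(3/7 + r) (D(r) = √(r + 3/7) = √(3/7 + r))
(Y + D(5))*(-14) = (-11 + √(21 + 49*5)/7)*(-14) = (-11 + √(21 + 245)/7)*(-14) = (-11 + √266/7)*(-14) = 154 - 2*√266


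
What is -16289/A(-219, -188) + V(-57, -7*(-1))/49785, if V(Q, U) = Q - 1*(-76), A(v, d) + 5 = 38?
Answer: -270315746/547635 ≈ -493.61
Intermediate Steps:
A(v, d) = 33 (A(v, d) = -5 + 38 = 33)
V(Q, U) = 76 + Q (V(Q, U) = Q + 76 = 76 + Q)
-16289/A(-219, -188) + V(-57, -7*(-1))/49785 = -16289/33 + (76 - 57)/49785 = -16289*1/33 + 19*(1/49785) = -16289/33 + 19/49785 = -270315746/547635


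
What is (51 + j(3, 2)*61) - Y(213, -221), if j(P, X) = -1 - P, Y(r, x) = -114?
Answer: -79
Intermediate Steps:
(51 + j(3, 2)*61) - Y(213, -221) = (51 + (-1 - 1*3)*61) - 1*(-114) = (51 + (-1 - 3)*61) + 114 = (51 - 4*61) + 114 = (51 - 244) + 114 = -193 + 114 = -79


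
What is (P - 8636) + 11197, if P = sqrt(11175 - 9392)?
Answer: 2561 + sqrt(1783) ≈ 2603.2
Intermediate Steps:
P = sqrt(1783) ≈ 42.226
(P - 8636) + 11197 = (sqrt(1783) - 8636) + 11197 = (-8636 + sqrt(1783)) + 11197 = 2561 + sqrt(1783)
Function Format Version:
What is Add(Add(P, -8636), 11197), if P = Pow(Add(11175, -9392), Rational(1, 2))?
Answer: Add(2561, Pow(1783, Rational(1, 2))) ≈ 2603.2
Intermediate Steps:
P = Pow(1783, Rational(1, 2)) ≈ 42.226
Add(Add(P, -8636), 11197) = Add(Add(Pow(1783, Rational(1, 2)), -8636), 11197) = Add(Add(-8636, Pow(1783, Rational(1, 2))), 11197) = Add(2561, Pow(1783, Rational(1, 2)))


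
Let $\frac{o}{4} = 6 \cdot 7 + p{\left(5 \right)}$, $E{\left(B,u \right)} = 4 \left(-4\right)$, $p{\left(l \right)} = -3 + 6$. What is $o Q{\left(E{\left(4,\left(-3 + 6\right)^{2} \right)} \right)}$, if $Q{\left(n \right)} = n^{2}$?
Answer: $46080$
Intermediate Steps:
$p{\left(l \right)} = 3$
$E{\left(B,u \right)} = -16$
$o = 180$ ($o = 4 \left(6 \cdot 7 + 3\right) = 4 \left(42 + 3\right) = 4 \cdot 45 = 180$)
$o Q{\left(E{\left(4,\left(-3 + 6\right)^{2} \right)} \right)} = 180 \left(-16\right)^{2} = 180 \cdot 256 = 46080$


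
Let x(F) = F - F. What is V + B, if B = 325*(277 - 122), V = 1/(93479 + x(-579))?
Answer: 4709004626/93479 ≈ 50375.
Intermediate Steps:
x(F) = 0
V = 1/93479 (V = 1/(93479 + 0) = 1/93479 ≈ 1.0698e-5)
B = 50375 (B = 325*155 = 50375)
V + B = 1/93479 + 50375 = 4709004626/93479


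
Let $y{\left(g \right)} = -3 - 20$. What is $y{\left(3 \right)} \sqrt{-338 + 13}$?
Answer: $- 115 i \sqrt{13} \approx - 414.64 i$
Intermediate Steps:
$y{\left(g \right)} = -23$ ($y{\left(g \right)} = -3 - 20 = -23$)
$y{\left(3 \right)} \sqrt{-338 + 13} = - 23 \sqrt{-338 + 13} = - 23 \sqrt{-325} = - 23 \cdot 5 i \sqrt{13} = - 115 i \sqrt{13}$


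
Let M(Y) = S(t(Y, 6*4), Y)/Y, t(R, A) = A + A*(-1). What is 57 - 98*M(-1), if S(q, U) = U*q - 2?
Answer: -139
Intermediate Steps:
t(R, A) = 0 (t(R, A) = A - A = 0)
S(q, U) = -2 + U*q
M(Y) = -2/Y (M(Y) = (-2 + Y*0)/Y = (-2 + 0)/Y = -2/Y)
57 - 98*M(-1) = 57 - (-196)/(-1) = 57 - (-196)*(-1) = 57 - 98*2 = 57 - 196 = -139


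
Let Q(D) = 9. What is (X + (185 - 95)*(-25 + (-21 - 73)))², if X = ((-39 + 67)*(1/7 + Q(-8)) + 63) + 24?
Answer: 107474689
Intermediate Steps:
X = 343 (X = ((-39 + 67)*(1/7 + 9) + 63) + 24 = (28*(⅐ + 9) + 63) + 24 = (28*(64/7) + 63) + 24 = (256 + 63) + 24 = 319 + 24 = 343)
(X + (185 - 95)*(-25 + (-21 - 73)))² = (343 + (185 - 95)*(-25 + (-21 - 73)))² = (343 + 90*(-25 - 94))² = (343 + 90*(-119))² = (343 - 10710)² = (-10367)² = 107474689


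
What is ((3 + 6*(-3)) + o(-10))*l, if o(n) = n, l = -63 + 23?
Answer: 1000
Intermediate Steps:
l = -40
((3 + 6*(-3)) + o(-10))*l = ((3 + 6*(-3)) - 10)*(-40) = ((3 - 18) - 10)*(-40) = (-15 - 10)*(-40) = -25*(-40) = 1000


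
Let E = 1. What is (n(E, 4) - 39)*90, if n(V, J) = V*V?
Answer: -3420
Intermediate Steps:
n(V, J) = V²
(n(E, 4) - 39)*90 = (1² - 39)*90 = (1 - 39)*90 = -38*90 = -3420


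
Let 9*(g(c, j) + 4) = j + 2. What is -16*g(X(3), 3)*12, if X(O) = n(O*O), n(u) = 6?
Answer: 1984/3 ≈ 661.33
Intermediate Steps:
X(O) = 6
g(c, j) = -34/9 + j/9 (g(c, j) = -4 + (j + 2)/9 = -4 + (2 + j)/9 = -4 + (2/9 + j/9) = -34/9 + j/9)
-16*g(X(3), 3)*12 = -16*(-34/9 + (⅑)*3)*12 = -16*(-34/9 + ⅓)*12 = -16*(-31/9)*12 = (496/9)*12 = 1984/3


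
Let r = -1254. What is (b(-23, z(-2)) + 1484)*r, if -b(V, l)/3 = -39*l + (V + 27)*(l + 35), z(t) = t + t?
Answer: -807576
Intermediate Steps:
z(t) = 2*t
b(V, l) = 117*l - 3*(27 + V)*(35 + l) (b(V, l) = -3*(-39*l + (V + 27)*(l + 35)) = -3*(-39*l + (27 + V)*(35 + l)) = 117*l - 3*(27 + V)*(35 + l))
(b(-23, z(-2)) + 1484)*r = ((-2835 - 105*(-23) + 36*(2*(-2)) - 3*(-23)*2*(-2)) + 1484)*(-1254) = ((-2835 + 2415 + 36*(-4) - 3*(-23)*(-4)) + 1484)*(-1254) = ((-2835 + 2415 - 144 - 276) + 1484)*(-1254) = (-840 + 1484)*(-1254) = 644*(-1254) = -807576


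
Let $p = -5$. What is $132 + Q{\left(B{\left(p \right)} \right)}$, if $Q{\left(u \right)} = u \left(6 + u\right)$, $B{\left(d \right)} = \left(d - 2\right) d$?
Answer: $1567$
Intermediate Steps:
$B{\left(d \right)} = d \left(-2 + d\right)$ ($B{\left(d \right)} = \left(-2 + d\right) d = d \left(-2 + d\right)$)
$132 + Q{\left(B{\left(p \right)} \right)} = 132 + - 5 \left(-2 - 5\right) \left(6 - 5 \left(-2 - 5\right)\right) = 132 + \left(-5\right) \left(-7\right) \left(6 - -35\right) = 132 + 35 \left(6 + 35\right) = 132 + 35 \cdot 41 = 132 + 1435 = 1567$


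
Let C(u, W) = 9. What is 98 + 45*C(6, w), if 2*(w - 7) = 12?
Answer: 503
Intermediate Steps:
w = 13 (w = 7 + (½)*12 = 7 + 6 = 13)
98 + 45*C(6, w) = 98 + 45*9 = 98 + 405 = 503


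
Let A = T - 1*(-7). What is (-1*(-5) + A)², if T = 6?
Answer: 324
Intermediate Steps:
A = 13 (A = 6 - 1*(-7) = 6 + 7 = 13)
(-1*(-5) + A)² = (-1*(-5) + 13)² = (5 + 13)² = 18² = 324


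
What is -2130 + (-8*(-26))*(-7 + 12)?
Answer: -1090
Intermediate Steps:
-2130 + (-8*(-26))*(-7 + 12) = -2130 + 208*5 = -2130 + 1040 = -1090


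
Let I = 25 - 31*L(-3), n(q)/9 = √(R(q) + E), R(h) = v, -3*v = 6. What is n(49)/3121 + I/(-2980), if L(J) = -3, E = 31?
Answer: -59/1490 + 9*√29/3121 ≈ -0.024068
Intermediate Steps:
v = -2 (v = -⅓*6 = -2)
R(h) = -2
n(q) = 9*√29 (n(q) = 9*√(-2 + 31) = 9*√29)
I = 118 (I = 25 - 31*(-3) = 25 + 93 = 118)
n(49)/3121 + I/(-2980) = (9*√29)/3121 + 118/(-2980) = (9*√29)*(1/3121) + 118*(-1/2980) = 9*√29/3121 - 59/1490 = -59/1490 + 9*√29/3121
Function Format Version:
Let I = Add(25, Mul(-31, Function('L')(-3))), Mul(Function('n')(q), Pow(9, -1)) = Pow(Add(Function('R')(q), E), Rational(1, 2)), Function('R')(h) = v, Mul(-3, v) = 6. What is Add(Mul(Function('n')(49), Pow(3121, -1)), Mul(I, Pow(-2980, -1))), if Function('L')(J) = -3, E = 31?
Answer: Add(Rational(-59, 1490), Mul(Rational(9, 3121), Pow(29, Rational(1, 2)))) ≈ -0.024068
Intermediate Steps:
v = -2 (v = Mul(Rational(-1, 3), 6) = -2)
Function('R')(h) = -2
Function('n')(q) = Mul(9, Pow(29, Rational(1, 2))) (Function('n')(q) = Mul(9, Pow(Add(-2, 31), Rational(1, 2))) = Mul(9, Pow(29, Rational(1, 2))))
I = 118 (I = Add(25, Mul(-31, -3)) = Add(25, 93) = 118)
Add(Mul(Function('n')(49), Pow(3121, -1)), Mul(I, Pow(-2980, -1))) = Add(Mul(Mul(9, Pow(29, Rational(1, 2))), Pow(3121, -1)), Mul(118, Pow(-2980, -1))) = Add(Mul(Mul(9, Pow(29, Rational(1, 2))), Rational(1, 3121)), Mul(118, Rational(-1, 2980))) = Add(Mul(Rational(9, 3121), Pow(29, Rational(1, 2))), Rational(-59, 1490)) = Add(Rational(-59, 1490), Mul(Rational(9, 3121), Pow(29, Rational(1, 2))))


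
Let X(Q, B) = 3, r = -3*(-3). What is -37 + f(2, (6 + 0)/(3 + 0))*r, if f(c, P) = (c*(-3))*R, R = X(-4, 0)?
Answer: -199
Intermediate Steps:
r = 9
R = 3
f(c, P) = -9*c (f(c, P) = (c*(-3))*3 = -3*c*3 = -9*c)
-37 + f(2, (6 + 0)/(3 + 0))*r = -37 - 9*2*9 = -37 - 18*9 = -37 - 162 = -199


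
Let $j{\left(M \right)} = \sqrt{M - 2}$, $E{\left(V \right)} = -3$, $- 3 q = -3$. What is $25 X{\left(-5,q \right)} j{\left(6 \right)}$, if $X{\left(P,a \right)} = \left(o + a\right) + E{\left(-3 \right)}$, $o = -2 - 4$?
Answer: $-400$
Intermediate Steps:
$q = 1$ ($q = \left(- \frac{1}{3}\right) \left(-3\right) = 1$)
$o = -6$ ($o = -2 - 4 = -6$)
$j{\left(M \right)} = \sqrt{-2 + M}$
$X{\left(P,a \right)} = -9 + a$ ($X{\left(P,a \right)} = \left(-6 + a\right) - 3 = -9 + a$)
$25 X{\left(-5,q \right)} j{\left(6 \right)} = 25 \left(-9 + 1\right) \sqrt{-2 + 6} = 25 \left(-8\right) \sqrt{4} = \left(-200\right) 2 = -400$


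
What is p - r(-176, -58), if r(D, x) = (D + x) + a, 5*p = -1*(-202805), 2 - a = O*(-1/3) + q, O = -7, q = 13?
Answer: 122425/3 ≈ 40808.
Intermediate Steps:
a = -40/3 (a = 2 - (-(-7)/3 + 13) = 2 - (-7*(-⅓) + 13) = 2 - (7/3 + 13) = 2 - 1*46/3 = 2 - 46/3 = -40/3 ≈ -13.333)
p = 40561 (p = (-1*(-202805))/5 = (⅕)*202805 = 40561)
r(D, x) = -40/3 + D + x (r(D, x) = (D + x) - 40/3 = -40/3 + D + x)
p - r(-176, -58) = 40561 - (-40/3 - 176 - 58) = 40561 - 1*(-742/3) = 40561 + 742/3 = 122425/3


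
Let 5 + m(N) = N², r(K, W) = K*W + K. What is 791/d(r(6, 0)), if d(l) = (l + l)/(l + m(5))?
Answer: 10283/6 ≈ 1713.8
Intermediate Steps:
r(K, W) = K + K*W
m(N) = -5 + N²
d(l) = 2*l/(20 + l) (d(l) = (l + l)/(l + (-5 + 5²)) = (2*l)/(l + (-5 + 25)) = (2*l)/(l + 20) = (2*l)/(20 + l) = 2*l/(20 + l))
791/d(r(6, 0)) = 791/((2*(6*(1 + 0))/(20 + 6*(1 + 0)))) = 791/((2*(6*1)/(20 + 6*1))) = 791/((2*6/(20 + 6))) = 791/((2*6/26)) = 791/((2*6*(1/26))) = 791/(6/13) = 791*(13/6) = 10283/6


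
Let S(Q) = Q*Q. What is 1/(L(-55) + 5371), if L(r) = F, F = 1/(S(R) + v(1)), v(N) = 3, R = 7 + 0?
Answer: 52/279293 ≈ 0.00018618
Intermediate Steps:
R = 7
S(Q) = Q**2
F = 1/52 (F = 1/(7**2 + 3) = 1/(49 + 3) = 1/52 ≈ 0.019231)
L(r) = 1/52
1/(L(-55) + 5371) = 1/(1/52 + 5371) = 1/(279293/52) = 52/279293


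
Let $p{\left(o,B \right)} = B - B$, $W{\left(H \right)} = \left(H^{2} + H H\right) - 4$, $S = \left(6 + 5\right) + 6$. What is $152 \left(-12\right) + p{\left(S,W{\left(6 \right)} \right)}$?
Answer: $-1824$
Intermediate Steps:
$S = 17$ ($S = 11 + 6 = 17$)
$W{\left(H \right)} = -4 + 2 H^{2}$ ($W{\left(H \right)} = \left(H^{2} + H^{2}\right) - 4 = 2 H^{2} - 4 = -4 + 2 H^{2}$)
$p{\left(o,B \right)} = 0$
$152 \left(-12\right) + p{\left(S,W{\left(6 \right)} \right)} = 152 \left(-12\right) + 0 = -1824 + 0 = -1824$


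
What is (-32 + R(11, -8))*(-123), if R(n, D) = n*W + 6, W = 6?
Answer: -4920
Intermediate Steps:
R(n, D) = 6 + 6*n (R(n, D) = n*6 + 6 = 6*n + 6 = 6 + 6*n)
(-32 + R(11, -8))*(-123) = (-32 + (6 + 6*11))*(-123) = (-32 + (6 + 66))*(-123) = (-32 + 72)*(-123) = 40*(-123) = -4920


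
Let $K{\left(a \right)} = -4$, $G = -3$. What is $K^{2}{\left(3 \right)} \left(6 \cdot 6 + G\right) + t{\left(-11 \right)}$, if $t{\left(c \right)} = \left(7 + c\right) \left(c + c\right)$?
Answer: $616$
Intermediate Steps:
$t{\left(c \right)} = 2 c \left(7 + c\right)$ ($t{\left(c \right)} = \left(7 + c\right) 2 c = 2 c \left(7 + c\right)$)
$K^{2}{\left(3 \right)} \left(6 \cdot 6 + G\right) + t{\left(-11 \right)} = \left(-4\right)^{2} \left(6 \cdot 6 - 3\right) + 2 \left(-11\right) \left(7 - 11\right) = 16 \left(36 - 3\right) + 2 \left(-11\right) \left(-4\right) = 16 \cdot 33 + 88 = 528 + 88 = 616$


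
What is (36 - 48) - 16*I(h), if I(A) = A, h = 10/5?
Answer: -44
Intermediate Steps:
h = 2 (h = 10*(1/5) = 2)
(36 - 48) - 16*I(h) = (36 - 48) - 16*2 = -12 - 32 = -44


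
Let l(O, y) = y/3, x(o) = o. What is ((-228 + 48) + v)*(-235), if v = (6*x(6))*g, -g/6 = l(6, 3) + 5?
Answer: 346860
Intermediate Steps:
l(O, y) = y/3 (l(O, y) = y*(1/3) = y/3)
g = -36 (g = -6*((1/3)*3 + 5) = -6*(1 + 5) = -6*6 = -36)
v = -1296 (v = (6*6)*(-36) = 36*(-36) = -1296)
((-228 + 48) + v)*(-235) = ((-228 + 48) - 1296)*(-235) = (-180 - 1296)*(-235) = -1476*(-235) = 346860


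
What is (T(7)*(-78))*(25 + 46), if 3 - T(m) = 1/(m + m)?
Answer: -113529/7 ≈ -16218.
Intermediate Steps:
T(m) = 3 - 1/(2*m) (T(m) = 3 - 1/(m + m) = 3 - 1/(2*m))
(T(7)*(-78))*(25 + 46) = ((3 - ½/7)*(-78))*(25 + 46) = ((3 - ½*⅐)*(-78))*71 = ((3 - 1/14)*(-78))*71 = ((41/14)*(-78))*71 = -1599/7*71 = -113529/7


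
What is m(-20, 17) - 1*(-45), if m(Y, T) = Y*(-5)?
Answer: 145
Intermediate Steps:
m(Y, T) = -5*Y
m(-20, 17) - 1*(-45) = -5*(-20) - 1*(-45) = 100 + 45 = 145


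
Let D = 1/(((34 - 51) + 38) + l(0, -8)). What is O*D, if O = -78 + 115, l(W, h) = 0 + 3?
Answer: 37/24 ≈ 1.5417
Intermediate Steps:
l(W, h) = 3
D = 1/24 (D = 1/(((34 - 51) + 38) + 3) = 1/((-17 + 38) + 3) = 1/(21 + 3) = 1/24 ≈ 0.041667)
O = 37
O*D = 37*(1/24) = 37/24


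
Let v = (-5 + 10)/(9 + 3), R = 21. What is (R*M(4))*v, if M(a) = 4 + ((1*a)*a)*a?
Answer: 595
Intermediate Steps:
M(a) = 4 + a**3 (M(a) = 4 + (a*a)*a = 4 + a**2*a = 4 + a**3)
v = 5/12 ≈ 0.41667
(R*M(4))*v = (21*(4 + 4**3))*(5/12) = (21*(4 + 64))*(5/12) = (21*68)*(5/12) = 1428*(5/12) = 595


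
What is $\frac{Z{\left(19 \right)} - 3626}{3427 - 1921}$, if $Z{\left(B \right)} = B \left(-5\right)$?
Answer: $- \frac{3721}{1506} \approx -2.4708$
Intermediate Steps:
$Z{\left(B \right)} = - 5 B$
$\frac{Z{\left(19 \right)} - 3626}{3427 - 1921} = \frac{\left(-5\right) 19 - 3626}{3427 - 1921} = \frac{-95 - 3626}{1506} = \left(-3721\right) \frac{1}{1506} = - \frac{3721}{1506}$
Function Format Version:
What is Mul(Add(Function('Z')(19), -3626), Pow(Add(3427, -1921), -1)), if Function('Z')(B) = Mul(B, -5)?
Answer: Rational(-3721, 1506) ≈ -2.4708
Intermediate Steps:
Function('Z')(B) = Mul(-5, B)
Mul(Add(Function('Z')(19), -3626), Pow(Add(3427, -1921), -1)) = Mul(Add(Mul(-5, 19), -3626), Pow(Add(3427, -1921), -1)) = Mul(Add(-95, -3626), Pow(1506, -1)) = Mul(-3721, Rational(1, 1506)) = Rational(-3721, 1506)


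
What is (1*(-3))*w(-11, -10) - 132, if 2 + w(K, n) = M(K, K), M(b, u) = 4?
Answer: -138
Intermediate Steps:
w(K, n) = 2 (w(K, n) = -2 + 4 = 2)
(1*(-3))*w(-11, -10) - 132 = (1*(-3))*2 - 132 = -3*2 - 132 = -6 - 132 = -138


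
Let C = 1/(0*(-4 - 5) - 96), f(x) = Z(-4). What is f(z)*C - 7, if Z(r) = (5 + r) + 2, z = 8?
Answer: -225/32 ≈ -7.0313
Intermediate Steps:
Z(r) = 7 + r
f(x) = 3 (f(x) = 7 - 4 = 3)
C = -1/96 (C = 1/(0*(-9) - 96) = 1/(0 - 96) = 1/(-96) = -1/96 ≈ -0.010417)
f(z)*C - 7 = 3*(-1/96) - 7 = -1/32 - 7 = -225/32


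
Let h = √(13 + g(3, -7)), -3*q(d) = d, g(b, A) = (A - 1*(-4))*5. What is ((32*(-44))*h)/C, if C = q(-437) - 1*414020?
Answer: 4224*I*√2/1241623 ≈ 0.0048112*I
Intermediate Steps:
g(b, A) = 20 + 5*A (g(b, A) = (A + 4)*5 = (4 + A)*5 = 20 + 5*A)
q(d) = -d/3
h = I*√2 (h = √(13 + (20 + 5*(-7))) = √(13 + (20 - 35)) = √(13 - 15) = √(-2) = I*√2 ≈ 1.4142*I)
C = -1241623/3 (C = -⅓*(-437) - 1*414020 = 437/3 - 414020 = -1241623/3 ≈ -4.1387e+5)
((32*(-44))*h)/C = ((32*(-44))*(I*√2))/(-1241623/3) = -1408*I*√2*(-3/1241623) = 4224*I*√2/1241623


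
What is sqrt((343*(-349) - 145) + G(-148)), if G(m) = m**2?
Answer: 2*I*sqrt(24487) ≈ 312.97*I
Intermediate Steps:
sqrt((343*(-349) - 145) + G(-148)) = sqrt((343*(-349) - 145) + (-148)**2) = sqrt((-119707 - 145) + 21904) = sqrt(-119852 + 21904) = sqrt(-97948) = 2*I*sqrt(24487)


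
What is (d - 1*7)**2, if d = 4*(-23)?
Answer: 9801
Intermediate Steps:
d = -92
(d - 1*7)**2 = (-92 - 1*7)**2 = (-92 - 7)**2 = (-99)**2 = 9801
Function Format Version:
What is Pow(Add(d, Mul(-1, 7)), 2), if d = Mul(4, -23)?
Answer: 9801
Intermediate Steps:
d = -92
Pow(Add(d, Mul(-1, 7)), 2) = Pow(Add(-92, Mul(-1, 7)), 2) = Pow(Add(-92, -7), 2) = Pow(-99, 2) = 9801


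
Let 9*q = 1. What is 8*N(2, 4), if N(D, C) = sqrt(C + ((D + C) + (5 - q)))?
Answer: 8*sqrt(134)/3 ≈ 30.869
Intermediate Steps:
q = 1/9 (q = (1/9)*1 = 1/9 ≈ 0.11111)
N(D, C) = sqrt(44/9 + D + 2*C) (N(D, C) = sqrt(C + ((D + C) + (5 - 1*1/9))) = sqrt(C + ((C + D) + (5 - 1/9))) = sqrt(C + ((C + D) + 44/9)) = sqrt(C + (44/9 + C + D)) = sqrt(44/9 + D + 2*C))
8*N(2, 4) = 8*(sqrt(44 + 9*2 + 18*4)/3) = 8*(sqrt(44 + 18 + 72)/3) = 8*(sqrt(134)/3) = 8*sqrt(134)/3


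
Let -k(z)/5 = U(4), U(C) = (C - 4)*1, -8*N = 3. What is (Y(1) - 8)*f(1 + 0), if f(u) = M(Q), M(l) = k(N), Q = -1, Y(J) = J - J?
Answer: 0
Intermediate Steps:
Y(J) = 0
N = -3/8 (N = -⅛*3 = -3/8 ≈ -0.37500)
U(C) = -4 + C (U(C) = (-4 + C)*1 = -4 + C)
k(z) = 0 (k(z) = -5*(-4 + 4) = -5*0 = 0)
M(l) = 0
f(u) = 0
(Y(1) - 8)*f(1 + 0) = (0 - 8)*0 = -8*0 = 0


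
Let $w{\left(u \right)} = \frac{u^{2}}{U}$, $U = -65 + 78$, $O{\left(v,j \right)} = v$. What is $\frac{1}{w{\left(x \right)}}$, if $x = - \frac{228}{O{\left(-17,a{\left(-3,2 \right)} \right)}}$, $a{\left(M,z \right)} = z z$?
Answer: $\frac{3757}{51984} \approx 0.072272$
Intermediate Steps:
$a{\left(M,z \right)} = z^{2}$
$U = 13$
$x = \frac{228}{17}$ ($x = - \frac{228}{-17} = \left(-228\right) \left(- \frac{1}{17}\right) = \frac{228}{17} \approx 13.412$)
$w{\left(u \right)} = \frac{u^{2}}{13}$
$\frac{1}{w{\left(x \right)}} = \frac{1}{\frac{1}{13} \left(\frac{228}{17}\right)^{2}} = \frac{1}{\frac{1}{13} \cdot \frac{51984}{289}} = \frac{1}{\frac{51984}{3757}} = \frac{3757}{51984}$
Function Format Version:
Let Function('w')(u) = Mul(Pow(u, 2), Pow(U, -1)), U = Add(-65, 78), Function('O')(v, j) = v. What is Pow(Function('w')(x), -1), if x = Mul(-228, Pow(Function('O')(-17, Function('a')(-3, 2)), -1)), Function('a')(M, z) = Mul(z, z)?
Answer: Rational(3757, 51984) ≈ 0.072272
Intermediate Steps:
Function('a')(M, z) = Pow(z, 2)
U = 13
x = Rational(228, 17) (x = Mul(-228, Pow(-17, -1)) = Mul(-228, Rational(-1, 17)) = Rational(228, 17) ≈ 13.412)
Function('w')(u) = Mul(Rational(1, 13), Pow(u, 2)) (Function('w')(u) = Mul(Pow(u, 2), Pow(13, -1)) = Mul(Pow(u, 2), Rational(1, 13)) = Mul(Rational(1, 13), Pow(u, 2)))
Pow(Function('w')(x), -1) = Pow(Mul(Rational(1, 13), Pow(Rational(228, 17), 2)), -1) = Pow(Mul(Rational(1, 13), Rational(51984, 289)), -1) = Pow(Rational(51984, 3757), -1) = Rational(3757, 51984)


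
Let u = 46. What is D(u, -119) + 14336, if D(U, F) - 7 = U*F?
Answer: 8869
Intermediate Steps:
D(U, F) = 7 + F*U (D(U, F) = 7 + U*F = 7 + F*U)
D(u, -119) + 14336 = (7 - 119*46) + 14336 = (7 - 5474) + 14336 = -5467 + 14336 = 8869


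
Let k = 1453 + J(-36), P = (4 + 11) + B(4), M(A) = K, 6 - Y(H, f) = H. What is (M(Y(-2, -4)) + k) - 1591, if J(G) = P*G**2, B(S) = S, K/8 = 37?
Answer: 24782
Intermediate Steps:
K = 296 (K = 8*37 = 296)
Y(H, f) = 6 - H
M(A) = 296
P = 19 (P = (4 + 11) + 4 = 15 + 4 = 19)
J(G) = 19*G**2
k = 26077 (k = 1453 + 19*(-36)**2 = 1453 + 19*1296 = 1453 + 24624 = 26077)
(M(Y(-2, -4)) + k) - 1591 = (296 + 26077) - 1591 = 26373 - 1591 = 24782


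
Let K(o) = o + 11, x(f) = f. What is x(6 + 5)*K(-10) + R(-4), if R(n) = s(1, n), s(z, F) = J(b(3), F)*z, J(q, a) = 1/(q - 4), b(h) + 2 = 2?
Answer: 43/4 ≈ 10.750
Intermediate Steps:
b(h) = 0 (b(h) = -2 + 2 = 0)
J(q, a) = 1/(-4 + q)
s(z, F) = -z/4 (s(z, F) = z/(-4 + 0) = z/(-4) = -z/4)
K(o) = 11 + o
R(n) = -¼ (R(n) = -¼*1 = -¼)
x(6 + 5)*K(-10) + R(-4) = (6 + 5)*(11 - 10) - ¼ = 11*1 - ¼ = 11 - ¼ = 43/4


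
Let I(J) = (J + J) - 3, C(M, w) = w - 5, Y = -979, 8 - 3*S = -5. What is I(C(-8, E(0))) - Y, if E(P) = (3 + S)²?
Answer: 9662/9 ≈ 1073.6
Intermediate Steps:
S = 13/3 (S = 8/3 - ⅓*(-5) = 8/3 + 5/3 = 13/3 ≈ 4.3333)
E(P) = 484/9 (E(P) = (3 + 13/3)² = (22/3)² = 484/9)
C(M, w) = -5 + w
I(J) = -3 + 2*J (I(J) = 2*J - 3 = -3 + 2*J)
I(C(-8, E(0))) - Y = (-3 + 2*(-5 + 484/9)) - 1*(-979) = (-3 + 2*(439/9)) + 979 = (-3 + 878/9) + 979 = 851/9 + 979 = 9662/9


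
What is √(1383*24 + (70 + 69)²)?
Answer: √52513 ≈ 229.16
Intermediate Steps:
√(1383*24 + (70 + 69)²) = √(33192 + 139²) = √(33192 + 19321) = √52513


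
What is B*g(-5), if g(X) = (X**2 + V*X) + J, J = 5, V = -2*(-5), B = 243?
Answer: -4860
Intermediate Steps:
V = 10
g(X) = 5 + X**2 + 10*X (g(X) = (X**2 + 10*X) + 5 = 5 + X**2 + 10*X)
B*g(-5) = 243*(5 + (-5)**2 + 10*(-5)) = 243*(5 + 25 - 50) = 243*(-20) = -4860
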